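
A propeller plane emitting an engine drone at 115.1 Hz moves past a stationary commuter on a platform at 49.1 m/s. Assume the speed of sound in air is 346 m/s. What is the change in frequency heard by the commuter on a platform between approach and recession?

Approaching: f₁ = f · v/(v − v_s) = 115.1 × 346/296.9 ≈ 134.1 Hz.
Receding: f₂ = f · v/(v + v_s) = 115.1 × 346/395.1 ≈ 100.8 Hz.
Drop: f₁ − f₂ = 2f·v·v_s/(v² − v_s²) = 2 × 115.1 × 346 × 49.1/(346² − 49.1²) ≈ 33.3 Hz.

33.3 Hz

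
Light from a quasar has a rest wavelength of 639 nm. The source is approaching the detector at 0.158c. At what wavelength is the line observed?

Relativistic Doppler for wavelength: λ' = λ₀ · √((1 − β)/(1 + β)).
λ' = 639 × √(0.8420/1.1580) = 639 × 0.85271 ≈ 544.9 nm.

544.9 nm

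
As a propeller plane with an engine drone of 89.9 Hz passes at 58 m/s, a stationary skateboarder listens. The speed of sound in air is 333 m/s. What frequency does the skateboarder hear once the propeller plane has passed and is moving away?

77 Hz

Receding: f₂ = f · v/(v + v_s) = 89.9 × 333/391 ≈ 77 Hz.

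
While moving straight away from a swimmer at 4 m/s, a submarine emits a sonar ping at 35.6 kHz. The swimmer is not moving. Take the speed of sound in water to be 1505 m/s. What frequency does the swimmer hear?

Only the source moves, away from the listener, so f' = f · v/(v + v_s).
f' = 35.6 × 1505/(1505 + 4) = 35.6 × 1505/1509 ≈ 35.5 kHz.

35.5 kHz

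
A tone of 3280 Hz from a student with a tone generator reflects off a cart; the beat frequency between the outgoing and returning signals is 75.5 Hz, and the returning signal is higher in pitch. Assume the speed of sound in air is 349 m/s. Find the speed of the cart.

Double Doppler shift off a moving reflector: f₂ = f₀ · (v + u)/(v − u) (u > 0 toward emitter).
Returning signal is higher, so f₂ = f₀ + Δf = 3280 + 75.5 = 3355.5 Hz.
Rearranging, u = v · (f₂ − f₀)/(f₂ + f₀) = 349 × 75.5/6635.5 ≈ 4.0 m/s.
So the cart is moving at 4.0 m/s toward the emitter.

4.0 m/s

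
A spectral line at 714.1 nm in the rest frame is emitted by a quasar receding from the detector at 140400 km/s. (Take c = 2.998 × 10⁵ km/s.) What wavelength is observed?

1186.7 nm

β = v/c = 140400/299800 = 0.4683.
Relativistic Doppler for wavelength: λ' = λ₀ · √((1 + β)/(1 − β)).
λ' = 714.1 × √(1.4683/0.5317) = 714.1 × 1.66181 ≈ 1186.7 nm.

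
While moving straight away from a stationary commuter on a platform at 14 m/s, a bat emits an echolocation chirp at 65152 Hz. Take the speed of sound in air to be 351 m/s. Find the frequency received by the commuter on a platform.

With the source moving away from a stationary observer, f' = f · v/(v + v_s).
f' = 65152 × 351/(351 + 14) = 65152 × 351/365 ≈ 62653 Hz.

62653 Hz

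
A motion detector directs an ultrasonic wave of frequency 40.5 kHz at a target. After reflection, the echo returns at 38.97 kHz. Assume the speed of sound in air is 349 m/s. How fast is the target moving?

6.7 m/s

Double Doppler shift off a moving reflector: f₂ = f₀ · (v + u)/(v − u) (u > 0 toward emitter).
Rearranging, u = v · (f₂ − f₀)/(f₂ + f₀) = 349 × -1.53/79.47 ≈ -6.7 m/s.
So the target is moving at 6.7 m/s away from the emitter.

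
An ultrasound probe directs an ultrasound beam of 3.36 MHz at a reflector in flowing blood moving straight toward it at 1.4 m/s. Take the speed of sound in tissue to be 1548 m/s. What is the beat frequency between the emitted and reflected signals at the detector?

The reflector in flowing blood first receives the wave as a moving observer: f₁ = f₀ · (v + u)/v = 3.36 × (1548 + 1.4)/1548 ≈ 3.36304 MHz.
The reflection then acts as a moving source: f₂ = f₁ · v/(v − u) ≈ 3.36608 MHz.
Beat frequency (with f₀ = 3360000 Hz): |f₂ − f₀| = 2u·f₀/(v − u) = 2 × 1.4 × 3360000/1546.6 ≈ 6083 Hz.

6083 Hz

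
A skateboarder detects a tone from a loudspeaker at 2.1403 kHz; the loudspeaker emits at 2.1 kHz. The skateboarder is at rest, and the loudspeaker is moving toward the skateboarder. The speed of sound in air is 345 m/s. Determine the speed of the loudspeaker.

f' = f · v/(v − v_s) ⇒ v_s = v · |1 − f/f'|.
v_s = 345 × |1 − 2.1/2.1403| = 345 × 0.01883 ≈ 6.5 m/s.

6.5 m/s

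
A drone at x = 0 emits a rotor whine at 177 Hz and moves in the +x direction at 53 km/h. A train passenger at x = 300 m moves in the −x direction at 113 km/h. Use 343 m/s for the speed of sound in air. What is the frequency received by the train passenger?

53 km/h = 14.72 m/s; 113 km/h = 31.39 m/s.
The observer lies on the +x side, so the source is heading toward the observer and the observer is heading toward the source.
Both move, so f' = f · (v + v_o)/(v − v_s).
f' = 177 × (343 + 31.39)/(343 − 14.72) = 177 × 374.39/328.28 ≈ 202 Hz.

202 Hz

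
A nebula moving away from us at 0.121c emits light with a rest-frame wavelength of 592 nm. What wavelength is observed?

668.5 nm

Relativistic Doppler for wavelength: λ' = λ₀ · √((1 + β)/(1 − β)).
λ' = 592 × √(1.1210/0.8790) = 592 × 1.12930 ≈ 668.5 nm.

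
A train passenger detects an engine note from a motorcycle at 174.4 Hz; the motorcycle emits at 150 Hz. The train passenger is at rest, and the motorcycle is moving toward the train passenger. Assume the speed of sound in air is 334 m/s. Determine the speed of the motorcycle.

47 m/s

f' = f · v/(v − v_s) ⇒ v_s = v · |1 − f/f'|.
v_s = 334 × |1 − 150/174.4| = 334 × 0.1399 ≈ 47 m/s.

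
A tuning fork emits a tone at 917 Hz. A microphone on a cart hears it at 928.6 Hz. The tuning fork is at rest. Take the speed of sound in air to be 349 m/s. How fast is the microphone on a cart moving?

f' > f, so the microphone on a cart is approaching.
f' = f · (v + v_o)/v ⇒ v_o = v · |f'/f − 1|.
v_o = 349 × |928.6/917 − 1| = 349 × 0.01265 ≈ 4.4 m/s.

4.4 m/s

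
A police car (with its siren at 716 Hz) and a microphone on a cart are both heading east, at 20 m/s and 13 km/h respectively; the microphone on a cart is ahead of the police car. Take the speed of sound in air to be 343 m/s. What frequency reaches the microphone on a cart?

752 Hz

13 km/h = 3.611 m/s.
The microphone on a cart is ahead, so the police car is moving toward it while the microphone on a cart is moving away from the police car.
Both move, so f' = f · (v − v_o)/(v − v_s).
f' = 716 × (343 − 3.611)/(343 − 20) = 716 × 339.39/323 ≈ 752 Hz.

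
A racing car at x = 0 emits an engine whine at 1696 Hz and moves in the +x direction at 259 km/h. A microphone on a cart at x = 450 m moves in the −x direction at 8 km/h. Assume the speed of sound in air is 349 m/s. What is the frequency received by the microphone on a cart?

259 km/h = 71.94 m/s; 8 km/h = 2.222 m/s.
The observer lies on the +x side, so the source is heading toward the observer and the observer is heading toward the source.
General Doppler shift: f' = f · (v + v_o)/(v − v_s).
f' = 1696 × (349 + 2.222)/(349 − 71.94) = 1696 × 351.22/277.06 ≈ 2150 Hz.

2150 Hz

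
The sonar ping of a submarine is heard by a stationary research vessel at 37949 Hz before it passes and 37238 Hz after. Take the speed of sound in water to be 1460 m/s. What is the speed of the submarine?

f₁/f₂ = (v + v_s)/(v − v_s), so v_s = v · (f₁ − f₂)/(f₁ + f₂).
v_s = 1460 × (37949 − 37238)/(37949 + 37238) = 1460 × 711/75187 ≈ 13.8 m/s.

13.8 m/s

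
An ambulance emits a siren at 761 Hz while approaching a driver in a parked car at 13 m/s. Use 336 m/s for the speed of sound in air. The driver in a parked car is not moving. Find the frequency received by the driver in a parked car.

Moving source, stationary observer: f' = f · v/(v − v_s) since the source is approaching.
f' = 761 × 336/(336 − 13) = 761 × 336/323 ≈ 792 Hz.

792 Hz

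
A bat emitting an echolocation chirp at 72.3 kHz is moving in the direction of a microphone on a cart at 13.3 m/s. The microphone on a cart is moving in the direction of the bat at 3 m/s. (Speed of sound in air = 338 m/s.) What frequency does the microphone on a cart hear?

75.9 kHz

General Doppler shift: f' = f · (v + v_o)/(v − v_s).
f' = 72.3 × (338 + 3)/(338 − 13.3) = 72.3 × 341/324.7 ≈ 75.9 kHz.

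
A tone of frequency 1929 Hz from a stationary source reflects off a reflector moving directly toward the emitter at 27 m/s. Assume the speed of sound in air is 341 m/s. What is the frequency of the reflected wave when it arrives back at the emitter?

2261 Hz

The reflector first receives the wave as a moving observer: f₁ = f₀ · (v + u)/v = 1929 × (341 + 27)/341 ≈ 2082 Hz.
On reflection it acts as a source moving toward the stationary detector: f₂ = f₁ · v/(v − u) = 2082 × 341/314 ≈ 2261 Hz.
Equivalently f₂ = f₀ · (v + u)/(v − u).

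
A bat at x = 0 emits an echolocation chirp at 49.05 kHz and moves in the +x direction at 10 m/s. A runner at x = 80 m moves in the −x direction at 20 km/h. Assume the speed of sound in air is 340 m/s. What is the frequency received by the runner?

51.4 kHz

20 km/h = 5.556 m/s.
The observer lies on the +x side, so the source is heading toward the observer and the observer is heading toward the source.
With source approaching and observer approaching, f' = f · (v + v_o)/(v − v_s).
f' = 49.05 × (340 + 5.556)/(340 − 10) = 49.05 × 345.56/330 ≈ 51.4 kHz.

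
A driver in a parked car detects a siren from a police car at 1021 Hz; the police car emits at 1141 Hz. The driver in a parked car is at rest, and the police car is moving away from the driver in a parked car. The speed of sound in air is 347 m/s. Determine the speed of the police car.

41 m/s

f' = f · v/(v + v_s) ⇒ v_s = v · |1 − f/f'|.
v_s = 347 × |1 − 1141/1021| = 347 × 0.1175 ≈ 41 m/s.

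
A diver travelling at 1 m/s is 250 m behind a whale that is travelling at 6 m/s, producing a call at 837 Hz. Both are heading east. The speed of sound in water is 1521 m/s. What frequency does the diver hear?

The diver is behind, so the whale is moving away from it while the diver is moving toward the whale.
With source receding and observer approaching, f' = f · (v + v_o)/(v + v_s).
f' = 837 × (1521 + 1)/(1521 + 6) = 837 × 1522/1527 ≈ 834 Hz.

834 Hz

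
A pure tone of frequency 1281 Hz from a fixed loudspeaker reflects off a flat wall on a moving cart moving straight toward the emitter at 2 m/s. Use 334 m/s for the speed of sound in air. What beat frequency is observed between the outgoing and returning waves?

15.4 Hz

The flat wall on a moving cart first receives the wave as a moving observer: f₁ = f₀ · (v + u)/v = 1281 × (334 + 2)/334 ≈ 1288.67 Hz.
The reflection then acts as a moving source: f₂ = f₁ · v/(v − u) ≈ 1296.43 Hz.
Equivalently f₂ = f₀ · (v + u)/(v − u).
Beat frequency: |f₂ − f₀| = 2u·f₀/(v − u) = 2 × 2 × 1281/332 ≈ 15.4 Hz.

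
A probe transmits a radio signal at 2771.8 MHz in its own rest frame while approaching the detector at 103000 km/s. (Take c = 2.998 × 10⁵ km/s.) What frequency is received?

β = v/c = 103000/299800 = 0.3436.
Relativistic Doppler for frequency: f' = f₀ · √((1 + β)/(1 − β)).
f' = 2771.8 × √(1.3436/0.6564) = 2771.8 × 1.43065 ≈ 3965.5 MHz.

3965.5 MHz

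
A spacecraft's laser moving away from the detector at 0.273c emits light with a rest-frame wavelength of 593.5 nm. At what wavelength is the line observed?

785.4 nm

Relativistic Doppler for wavelength: λ' = λ₀ · √((1 + β)/(1 − β)).
λ' = 593.5 × √(1.2730/0.7270) = 593.5 × 1.32327 ≈ 785.4 nm.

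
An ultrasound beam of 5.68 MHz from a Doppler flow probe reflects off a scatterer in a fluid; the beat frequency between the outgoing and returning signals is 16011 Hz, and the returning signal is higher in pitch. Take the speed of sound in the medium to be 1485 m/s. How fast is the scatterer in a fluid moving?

2.09 m/s

Double Doppler shift off a moving reflector: f₂ = f₀ · (v + u)/(v − u) (u > 0 toward emitter).
Returning signal is higher, so f₂ = f₀ + Δf = 5680000 + 16011 = 5696011 Hz.
Rearranging, u = v · (f₂ − f₀)/(f₂ + f₀) = 1485 × 16011/11376011 ≈ 2.09 m/s.
So the scatterer in a fluid is moving at 2.09 m/s toward the emitter.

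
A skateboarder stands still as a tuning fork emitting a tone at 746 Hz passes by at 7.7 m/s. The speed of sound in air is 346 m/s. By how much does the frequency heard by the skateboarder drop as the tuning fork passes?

33.2 Hz

Approaching: f₁ = f · v/(v − v_s) = 746 × 346/338.3 ≈ 763.0 Hz.
Receding: f₂ = f · v/(v + v_s) = 746 × 346/353.7 ≈ 729.8 Hz.
Drop: f₁ − f₂ = 2f·v·v_s/(v² − v_s²) = 2 × 746 × 346 × 7.7/(346² − 7.7²) ≈ 33.2 Hz.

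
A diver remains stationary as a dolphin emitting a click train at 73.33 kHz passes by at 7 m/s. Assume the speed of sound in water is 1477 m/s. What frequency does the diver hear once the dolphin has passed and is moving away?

Receding: f₂ = f · v/(v + v_s) = 73.33 × 1477/1484 ≈ 73.0 kHz.

73.0 kHz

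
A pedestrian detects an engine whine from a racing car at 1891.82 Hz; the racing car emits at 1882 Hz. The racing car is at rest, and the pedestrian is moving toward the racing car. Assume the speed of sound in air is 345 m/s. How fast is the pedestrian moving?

1.80 m/s

f' = f · (v + v_o)/v ⇒ v_o = v · |f'/f − 1|.
v_o = 345 × |1891.82/1882 − 1| = 345 × 0.005218 ≈ 1.80 m/s.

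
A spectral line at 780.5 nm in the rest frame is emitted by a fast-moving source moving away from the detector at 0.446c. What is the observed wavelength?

Relativistic Doppler for wavelength: λ' = λ₀ · √((1 + β)/(1 − β)).
λ' = 780.5 × √(1.4460/0.5540) = 780.5 × 1.61558 ≈ 1261.0 nm.

1261.0 nm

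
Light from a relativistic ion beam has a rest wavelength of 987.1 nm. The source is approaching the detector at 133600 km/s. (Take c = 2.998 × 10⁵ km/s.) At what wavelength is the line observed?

β = v/c = 133600/299800 = 0.4456.
Relativistic Doppler for wavelength: λ' = λ₀ · √((1 − β)/(1 + β)).
λ' = 987.1 × √(0.5544/1.4456) = 987.1 × 0.61926 ≈ 611.3 nm.

611.3 nm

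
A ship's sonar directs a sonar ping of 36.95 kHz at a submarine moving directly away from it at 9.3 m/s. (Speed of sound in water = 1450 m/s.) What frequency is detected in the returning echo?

The submarine first receives the wave as a moving observer: f₁ = f₀ · (v − u)/v = 36.95 × (1450 − 9.3)/1450 ≈ 36.7 kHz.
The reflection then acts as a moving source: f₂ = f₁ · v/(v + u) ≈ 36.5 kHz.
Equivalently f₂ = f₀ · (v − u)/(v + u).

36.5 kHz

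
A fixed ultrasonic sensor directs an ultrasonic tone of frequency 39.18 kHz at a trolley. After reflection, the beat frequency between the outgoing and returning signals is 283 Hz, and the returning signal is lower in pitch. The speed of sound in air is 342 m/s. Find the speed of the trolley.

Double Doppler shift off a moving reflector: f₂ = f₀ · (v + u)/(v − u) (u > 0 toward emitter).
Returning signal is lower, so f₂ = f₀ − Δf = 39180 − 283 = 38897 Hz.
Rearranging, u = v · (f₂ − f₀)/(f₂ + f₀) = 342 × -283/78077 ≈ -1.24 m/s.
So the trolley is moving at 1.24 m/s away from the emitter.

1.24 m/s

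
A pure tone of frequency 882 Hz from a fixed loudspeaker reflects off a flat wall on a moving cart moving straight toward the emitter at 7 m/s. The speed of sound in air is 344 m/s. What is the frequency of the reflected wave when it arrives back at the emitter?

At the flat wall on a moving cart (a moving observer), f₁ = f₀ · (v + u)/v = 882 × 351/344 ≈ 900 Hz.
The reflection then acts as a moving source: f₂ = f₁ · v/(v − u) ≈ 919 Hz.
Equivalently f₂ = f₀ · (v + u)/(v − u).

919 Hz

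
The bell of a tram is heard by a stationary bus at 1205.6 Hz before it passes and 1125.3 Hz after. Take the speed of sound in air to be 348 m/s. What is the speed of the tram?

f₁/f₂ = (v + v_s)/(v − v_s), so v_s = v · (f₁ − f₂)/(f₁ + f₂).
v_s = 348 × (1205.6 − 1125.3)/(1205.6 + 1125.3) = 348 × 80.3/2330.9 ≈ 12.0 m/s.

12.0 m/s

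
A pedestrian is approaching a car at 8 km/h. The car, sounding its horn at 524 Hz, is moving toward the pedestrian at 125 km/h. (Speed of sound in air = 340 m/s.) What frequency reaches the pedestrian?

587 Hz

125 km/h = 34.72 m/s; 8 km/h = 2.222 m/s.
With source approaching and observer approaching, f' = f · (v + v_o)/(v − v_s).
f' = 524 × (340 + 2.222)/(340 − 34.72) = 524 × 342.22/305.28 ≈ 587 Hz.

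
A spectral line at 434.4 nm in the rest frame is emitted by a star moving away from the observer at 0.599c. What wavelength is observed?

Relativistic Doppler for wavelength: λ' = λ₀ · √((1 + β)/(1 − β)).
λ' = 434.4 × √(1.5990/0.4010) = 434.4 × 1.99688 ≈ 867.4 nm.

867.4 nm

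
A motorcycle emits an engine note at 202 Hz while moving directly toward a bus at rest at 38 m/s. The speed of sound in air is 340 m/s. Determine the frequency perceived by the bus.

With the source moving toward a stationary observer, f' = f · v/(v − v_s).
f' = 202 × 340/(340 − 38) = 202 × 340/302 ≈ 227 Hz.

227 Hz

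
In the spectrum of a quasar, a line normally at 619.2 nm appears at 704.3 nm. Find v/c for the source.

λ'/λ₀ = 1.1374 > 1 (redshift), so the source is receding.
λ'/λ₀ = √((1 + β)/(1 − β)) for a receding source ⇒ β = (r² − 1)/(r² + 1) with r = λ'/λ₀.
β = (1.2938 − 1)/(1.2938 + 1) ≈ 0.128.

0.128c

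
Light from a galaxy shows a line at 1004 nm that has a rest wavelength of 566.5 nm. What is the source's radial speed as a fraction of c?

0.517

λ'/λ₀ = 1.7723 > 1 (redshift), so the source is receding.
λ'/λ₀ = √((1 + β)/(1 − β)) for a receding source ⇒ β = (r² − 1)/(r² + 1) with r = λ'/λ₀.
β = (3.1410 − 1)/(3.1410 + 1) ≈ 0.517.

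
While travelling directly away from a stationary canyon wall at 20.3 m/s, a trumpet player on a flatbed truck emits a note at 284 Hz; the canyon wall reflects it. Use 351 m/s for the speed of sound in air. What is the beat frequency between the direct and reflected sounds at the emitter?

31.1 Hz

The canyon wall receives the sound from a moving source: f₁ = f₀ · v/(v + v_e) = 284 × 351/371.3 ≈ 268.5 Hz.
On the return leg the trumpet player on a flatbed truck is a moving observer: f₂ = f₁ · (v − v_e)/v = 268.5 × 330.7/351 ≈ 252.9 Hz.
Beat against the emitted tone: |f₂ − f₀| = 2v_e·f₀/(v + v_e) = 2 × 20.3 × 284/371.3 ≈ 31.1 Hz.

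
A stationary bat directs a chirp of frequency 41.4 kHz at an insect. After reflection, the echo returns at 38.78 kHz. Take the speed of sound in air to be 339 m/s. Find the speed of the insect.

11.1 m/s

Double Doppler shift off a moving reflector: f₂ = f₀ · (v + u)/(v − u) (u > 0 toward emitter).
Rearranging, u = v · (f₂ − f₀)/(f₂ + f₀) = 339 × -2.62/80.18 ≈ -11.1 m/s.
So the insect is moving at 11.1 m/s away from the emitter.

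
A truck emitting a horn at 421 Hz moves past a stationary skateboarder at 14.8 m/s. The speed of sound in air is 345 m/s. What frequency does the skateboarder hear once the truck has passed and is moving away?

Receding: f₂ = f · v/(v + v_s) = 421 × 345/359.8 ≈ 404 Hz.

404 Hz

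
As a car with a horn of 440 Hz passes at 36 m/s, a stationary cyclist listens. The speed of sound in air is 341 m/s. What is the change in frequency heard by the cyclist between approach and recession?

94.0 Hz

Approaching: f₁ = f · v/(v − v_s) = 440 × 341/305 ≈ 491.9 Hz.
Receding: f₂ = f · v/(v + v_s) = 440 × 341/377 ≈ 398.0 Hz.
Drop: f₁ − f₂ = 2f·v·v_s/(v² − v_s²) = 2 × 440 × 341 × 36/(341² − 36²) ≈ 94.0 Hz.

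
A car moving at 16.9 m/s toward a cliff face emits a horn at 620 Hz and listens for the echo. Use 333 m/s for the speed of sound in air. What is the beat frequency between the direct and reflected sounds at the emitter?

66 Hz

The cliff face receives the sound from a moving source: f₁ = f₀ · v/(v − v_e) = 620 × 333/316.1 ≈ 653.1 Hz.
On the return leg the car is a moving observer: f₂ = f₁ · (v + v_e)/v = 653.1 × 349.9/333 ≈ 686.3 Hz.
Equivalently f₂ = f₀ · (v + v_e)/(v − v_e).
Beat against the emitted tone: |f₂ − f₀| = 2v_e·f₀/(v − v_e) = 2 × 16.9 × 620/316.1 ≈ 66 Hz.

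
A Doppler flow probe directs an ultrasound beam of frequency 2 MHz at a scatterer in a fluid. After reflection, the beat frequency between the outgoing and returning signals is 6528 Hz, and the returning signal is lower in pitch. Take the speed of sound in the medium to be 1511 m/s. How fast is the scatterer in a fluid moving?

2.47 m/s

Double Doppler shift off a moving reflector: f₂ = f₀ · (v + u)/(v − u) (u > 0 toward emitter).
Returning signal is lower, so f₂ = f₀ − Δf = 2000000 − 6528 = 1993472 Hz.
Rearranging, u = v · (f₂ − f₀)/(f₂ + f₀) = 1511 × -6528/3993472 ≈ -2.47 m/s.
So the scatterer in a fluid is moving at 2.47 m/s away from the emitter.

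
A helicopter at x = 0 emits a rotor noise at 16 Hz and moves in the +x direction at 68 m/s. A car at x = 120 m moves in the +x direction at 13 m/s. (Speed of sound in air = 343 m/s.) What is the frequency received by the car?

The observer lies on the +x side, so the source is heading toward the observer and the observer is heading away from the source.
With source approaching and observer receding, f' = f · (v − v_o)/(v − v_s).
f' = 16 × (343 − 13)/(343 − 68) = 16 × 330/275 ≈ 19.2 Hz.

19.2 Hz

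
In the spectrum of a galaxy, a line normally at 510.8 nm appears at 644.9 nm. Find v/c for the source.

0.229c

λ'/λ₀ = 1.2625 > 1 (redshift), so the source is receding.
λ'/λ₀ = √((1 + β)/(1 − β)) for a receding source ⇒ β = (r² − 1)/(r² + 1) with r = λ'/λ₀.
β = (1.5940 − 1)/(1.5940 + 1) ≈ 0.229.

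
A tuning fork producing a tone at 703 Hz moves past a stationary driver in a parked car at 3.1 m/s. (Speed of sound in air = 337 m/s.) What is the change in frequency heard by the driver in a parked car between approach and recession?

Approaching: f₁ = f · v/(v − v_s) = 703 × 337/333.9 ≈ 709.5 Hz.
Receding: f₂ = f · v/(v + v_s) = 703 × 337/340.1 ≈ 696.6 Hz.
Drop: f₁ − f₂ = 2f·v·v_s/(v² − v_s²) = 2 × 703 × 337 × 3.1/(337² − 3.1²) ≈ 12.9 Hz.

12.9 Hz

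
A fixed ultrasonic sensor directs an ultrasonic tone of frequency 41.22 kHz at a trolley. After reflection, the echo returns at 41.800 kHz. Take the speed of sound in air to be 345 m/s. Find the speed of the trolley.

2.41 m/s

Double Doppler shift off a moving reflector: f₂ = f₀ · (v + u)/(v − u) (u > 0 toward emitter).
Rearranging, u = v · (f₂ − f₀)/(f₂ + f₀) = 345 × 0.580/83.020 ≈ 2.41 m/s.
So the trolley is moving at 2.41 m/s toward the emitter.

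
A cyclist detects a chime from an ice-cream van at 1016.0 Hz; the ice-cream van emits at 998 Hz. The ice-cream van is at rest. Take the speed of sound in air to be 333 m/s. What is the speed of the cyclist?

f' > f, so the cyclist is approaching.
f' = f · (v + v_o)/v ⇒ v_o = v · |f'/f − 1|.
v_o = 333 × |1016.0/998 − 1| = 333 × 0.01804 ≈ 6.0 m/s.

6.0 m/s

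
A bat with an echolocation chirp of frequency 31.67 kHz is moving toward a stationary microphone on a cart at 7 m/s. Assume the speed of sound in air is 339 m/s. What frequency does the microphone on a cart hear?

32.3 kHz

Moving source, stationary observer: f' = f · v/(v − v_s) since the source is approaching.
f' = 31.67 × 339/(339 − 7) = 31.67 × 339/332 ≈ 32.3 kHz.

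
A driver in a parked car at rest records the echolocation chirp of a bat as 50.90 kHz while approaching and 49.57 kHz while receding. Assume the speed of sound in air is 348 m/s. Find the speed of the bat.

4.6 m/s

f₁/f₂ = (v + v_s)/(v − v_s), so v_s = v · (f₁ − f₂)/(f₁ + f₂).
v_s = 348 × (50.90 − 49.57)/(50.90 + 49.57) = 348 × 1.33/100.47 ≈ 4.6 m/s.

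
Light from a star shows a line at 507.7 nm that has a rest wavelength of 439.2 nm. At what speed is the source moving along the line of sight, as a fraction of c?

0.144

λ'/λ₀ = 1.1560 > 1 (redshift), so the source is receding.
λ'/λ₀ = √((1 + β)/(1 − β)) for a receding source ⇒ β = (r² − 1)/(r² + 1) with r = λ'/λ₀.
β = (1.3363 − 1)/(1.3363 + 1) ≈ 0.144.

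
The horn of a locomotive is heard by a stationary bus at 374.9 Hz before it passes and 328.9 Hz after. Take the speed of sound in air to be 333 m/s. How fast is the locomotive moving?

21.8 m/s

f₁/f₂ = (v + v_s)/(v − v_s), so v_s = v · (f₁ − f₂)/(f₁ + f₂).
v_s = 333 × (374.9 − 328.9)/(374.9 + 328.9) = 333 × 46.0/703.8 ≈ 21.8 m/s.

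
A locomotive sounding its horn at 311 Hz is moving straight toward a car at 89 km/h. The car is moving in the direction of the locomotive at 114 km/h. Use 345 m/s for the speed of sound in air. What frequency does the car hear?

366 Hz

89 km/h = 24.72 m/s; 114 km/h = 31.67 m/s.
With source approaching and observer approaching, f' = f · (v + v_o)/(v − v_s).
f' = 311 × (345 + 31.67)/(345 − 24.72) = 311 × 376.67/320.28 ≈ 366 Hz.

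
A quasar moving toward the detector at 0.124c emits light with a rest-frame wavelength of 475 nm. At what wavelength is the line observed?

Relativistic Doppler for wavelength: λ' = λ₀ · √((1 − β)/(1 + β)).
λ' = 475 × √(0.8760/1.1240) = 475 × 0.88281 ≈ 419.3 nm.

419.3 nm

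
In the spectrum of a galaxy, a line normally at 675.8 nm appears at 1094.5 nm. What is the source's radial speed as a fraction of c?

λ'/λ₀ = 1.6196 > 1 (redshift), so the source is receding.
λ'/λ₀ = √((1 + β)/(1 − β)) for a receding source ⇒ β = (r² − 1)/(r² + 1) with r = λ'/λ₀.
β = (2.6230 − 1)/(2.6230 + 1) ≈ 0.448.

0.448c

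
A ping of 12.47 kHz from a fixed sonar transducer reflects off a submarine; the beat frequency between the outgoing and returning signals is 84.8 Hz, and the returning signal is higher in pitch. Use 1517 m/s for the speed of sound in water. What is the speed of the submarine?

5.1 m/s

Double Doppler shift off a moving reflector: f₂ = f₀ · (v + u)/(v − u) (u > 0 toward emitter).
Returning signal is higher, so f₂ = f₀ + Δf = 12470 + 84.8 = 12554.8 Hz.
Rearranging, u = v · (f₂ − f₀)/(f₂ + f₀) = 1517 × 84.8/25024.8 ≈ 5.1 m/s.
So the submarine is moving at 5.1 m/s toward the emitter.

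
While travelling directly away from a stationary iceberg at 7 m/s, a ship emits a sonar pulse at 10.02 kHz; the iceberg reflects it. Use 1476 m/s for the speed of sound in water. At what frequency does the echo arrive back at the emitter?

9.93 kHz

The iceberg receives the sound from a moving source: f₁ = f₀ · v/(v + v_e) = 10.02 × 1476/1483 ≈ 9.97 kHz.
On the return leg the ship is a moving observer: f₂ = f₁ · (v − v_e)/v = 9.97 × 1469/1476 ≈ 9.93 kHz.
Equivalently f₂ = f₀ · (v − v_e)/(v + v_e).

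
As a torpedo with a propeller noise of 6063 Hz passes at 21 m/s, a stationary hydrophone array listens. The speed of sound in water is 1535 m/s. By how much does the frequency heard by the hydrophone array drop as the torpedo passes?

Approaching: f₁ = f · v/(v − v_s) = 6063 × 1535/1514 ≈ 6147 Hz.
Receding: f₂ = f · v/(v + v_s) = 6063 × 1535/1556 ≈ 5981 Hz.
Drop: f₁ − f₂ = 2f·v·v_s/(v² − v_s²) = 2 × 6063 × 1535 × 21/(1535² − 21²) ≈ 166 Hz.

166 Hz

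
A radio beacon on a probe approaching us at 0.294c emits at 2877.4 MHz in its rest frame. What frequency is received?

Relativistic Doppler for frequency: f' = f₀ · √((1 + β)/(1 − β)).
f' = 2877.4 × √(1.2940/0.7060) = 2877.4 × 1.35383 ≈ 3895.5 MHz.

3895.5 MHz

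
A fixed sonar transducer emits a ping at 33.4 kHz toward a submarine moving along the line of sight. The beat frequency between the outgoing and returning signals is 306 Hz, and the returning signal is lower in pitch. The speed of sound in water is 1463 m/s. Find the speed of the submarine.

Double Doppler shift off a moving reflector: f₂ = f₀ · (v + u)/(v − u) (u > 0 toward emitter).
Returning signal is lower, so f₂ = f₀ − Δf = 33400 − 306 = 33094 Hz.
Rearranging, u = v · (f₂ − f₀)/(f₂ + f₀) = 1463 × -306/66494 ≈ -6.7 m/s.
So the submarine is moving at 6.7 m/s away from the emitter.

6.7 m/s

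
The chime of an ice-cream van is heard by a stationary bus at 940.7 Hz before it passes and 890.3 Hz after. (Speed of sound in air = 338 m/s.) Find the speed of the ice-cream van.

f₁/f₂ = (v + v_s)/(v − v_s), so v_s = v · (f₁ − f₂)/(f₁ + f₂).
v_s = 338 × (940.7 − 890.3)/(940.7 + 890.3) = 338 × 50.4/1831.0 ≈ 9.3 m/s.

9.3 m/s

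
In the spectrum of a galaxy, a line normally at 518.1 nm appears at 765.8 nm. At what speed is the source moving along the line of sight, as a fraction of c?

0.372c

λ'/λ₀ = 1.4781 > 1 (redshift), so the source is receding.
λ'/λ₀ = √((1 + β)/(1 − β)) for a receding source ⇒ β = (r² − 1)/(r² + 1) with r = λ'/λ₀.
β = (2.1848 − 1)/(2.1848 + 1) ≈ 0.372.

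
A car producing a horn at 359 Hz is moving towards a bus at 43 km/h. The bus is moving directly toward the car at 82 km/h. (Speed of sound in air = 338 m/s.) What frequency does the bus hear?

397 Hz

43 km/h = 11.94 m/s; 82 km/h = 22.78 m/s.
With source approaching and observer approaching, f' = f · (v + v_o)/(v − v_s).
f' = 359 × (338 + 22.78)/(338 − 11.94) = 359 × 360.78/326.06 ≈ 397 Hz.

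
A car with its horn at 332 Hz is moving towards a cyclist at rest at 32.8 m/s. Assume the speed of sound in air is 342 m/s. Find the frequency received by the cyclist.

Moving source, stationary observer: f' = f · v/(v − v_s) since the source is approaching.
f' = 332 × 342/(342 − 32.8) = 332 × 342/309.2 ≈ 367 Hz.

367 Hz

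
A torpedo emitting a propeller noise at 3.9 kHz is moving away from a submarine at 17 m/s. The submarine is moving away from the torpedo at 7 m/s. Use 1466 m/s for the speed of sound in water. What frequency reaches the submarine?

With source receding and observer receding, f' = f · (v − v_o)/(v + v_s).
f' = 3.9 × (1466 − 7)/(1466 + 17) = 3.9 × 1459/1483 ≈ 3.84 kHz.

3.84 kHz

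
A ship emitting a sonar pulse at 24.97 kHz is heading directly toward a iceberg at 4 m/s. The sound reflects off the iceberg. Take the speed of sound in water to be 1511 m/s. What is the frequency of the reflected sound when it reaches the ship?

25.1 kHz

The iceberg receives the sound from a moving source: f₁ = f₀ · v/(v − v_e) = 24.97 × 1511/1507 ≈ 25.0 kHz.
On the return leg the ship is a moving observer: f₂ = f₁ · (v + v_e)/v = 25.0 × 1515/1511 ≈ 25.1 kHz.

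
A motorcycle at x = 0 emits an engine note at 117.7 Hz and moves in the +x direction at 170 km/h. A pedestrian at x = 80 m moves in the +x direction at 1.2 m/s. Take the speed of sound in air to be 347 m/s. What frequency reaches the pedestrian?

170 km/h = 47.22 m/s.
The observer lies on the +x side, so the source is heading toward the observer and the observer is heading away from the source.
Both move, so f' = f · (v − v_o)/(v − v_s).
f' = 117.7 × (347 − 1.2)/(347 − 47.22) = 117.7 × 345.8/299.78 ≈ 136 Hz.

136 Hz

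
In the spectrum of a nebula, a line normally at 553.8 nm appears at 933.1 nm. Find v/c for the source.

λ'/λ₀ = 1.6849 > 1 (redshift), so the source is receding.
λ'/λ₀ = √((1 + β)/(1 − β)) for a receding source ⇒ β = (r² − 1)/(r² + 1) with r = λ'/λ₀.
β = (2.8389 − 1)/(2.8389 + 1) ≈ 0.479.

0.479c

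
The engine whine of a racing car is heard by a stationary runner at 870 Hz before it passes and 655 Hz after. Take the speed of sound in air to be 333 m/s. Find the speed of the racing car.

47 m/s

f₁/f₂ = (v + v_s)/(v − v_s), so v_s = v · (f₁ − f₂)/(f₁ + f₂).
v_s = 333 × (870 − 655)/(870 + 655) = 333 × 215/1525 ≈ 47 m/s.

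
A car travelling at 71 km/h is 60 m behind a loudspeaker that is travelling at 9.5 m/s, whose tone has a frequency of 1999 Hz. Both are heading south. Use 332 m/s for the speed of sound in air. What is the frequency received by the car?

71 km/h = 19.72 m/s.
The car is behind, so the loudspeaker is moving away from it while the car is moving toward the loudspeaker.
Both move, so f' = f · (v + v_o)/(v + v_s).
f' = 1999 × (332 + 19.72)/(332 + 9.5) = 1999 × 351.72/341.5 ≈ 2059 Hz.

2059 Hz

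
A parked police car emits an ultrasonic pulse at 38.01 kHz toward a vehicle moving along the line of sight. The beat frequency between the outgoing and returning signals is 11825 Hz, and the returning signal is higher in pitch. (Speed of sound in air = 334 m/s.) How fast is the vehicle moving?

45 m/s

Double Doppler shift off a moving reflector: f₂ = f₀ · (v + u)/(v − u) (u > 0 toward emitter).
Returning signal is higher, so f₂ = f₀ + Δf = 38010 + 11825 = 49835 Hz.
Rearranging, u = v · (f₂ − f₀)/(f₂ + f₀) = 334 × 11825/87845 ≈ 45 m/s.
So the vehicle is moving at 45 m/s toward the emitter.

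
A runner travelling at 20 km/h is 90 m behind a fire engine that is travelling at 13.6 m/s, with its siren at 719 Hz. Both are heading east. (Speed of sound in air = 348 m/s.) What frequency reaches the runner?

703 Hz

20 km/h = 5.556 m/s.
The runner is behind, so the fire engine is moving away from it while the runner is moving toward the fire engine.
Both move, so f' = f · (v + v_o)/(v + v_s).
f' = 719 × (348 + 5.556)/(348 + 13.6) = 719 × 353.56/361.6 ≈ 703 Hz.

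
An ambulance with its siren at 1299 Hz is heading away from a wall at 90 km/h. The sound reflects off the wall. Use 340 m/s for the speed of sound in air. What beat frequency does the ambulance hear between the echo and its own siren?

178 Hz

90 km/h = 25 m/s.
The wall receives the sound from a moving source: f₁ = f₀ · v/(v + v_e) = 1299 × 340/365 ≈ 1210.0 Hz.
On the return leg the ambulance is a moving observer: f₂ = f₁ · (v − v_e)/v = 1210.0 × 315/340 ≈ 1121.1 Hz.
Equivalently f₂ = f₀ · (v − v_e)/(v + v_e).
Beat against the emitted tone: |f₂ − f₀| = 2v_e·f₀/(v + v_e) = 2 × 25 × 1299/365 ≈ 178 Hz.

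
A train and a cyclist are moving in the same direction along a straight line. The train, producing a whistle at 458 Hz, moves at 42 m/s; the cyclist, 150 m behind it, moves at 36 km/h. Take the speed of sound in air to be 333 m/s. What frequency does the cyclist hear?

36 km/h = 10 m/s.
The cyclist is behind, so the train is moving away from it while the cyclist is moving toward the train.
General Doppler shift: f' = f · (v + v_o)/(v + v_s).
f' = 458 × (333 + 10)/(333 + 42) = 458 × 343/375 ≈ 419 Hz.

419 Hz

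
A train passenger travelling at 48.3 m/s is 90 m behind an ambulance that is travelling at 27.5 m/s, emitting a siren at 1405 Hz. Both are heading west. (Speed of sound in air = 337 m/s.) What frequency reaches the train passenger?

1485 Hz

The train passenger is behind, so the ambulance is moving away from it while the train passenger is moving toward the ambulance.
General Doppler shift: f' = f · (v + v_o)/(v + v_s).
f' = 1405 × (337 + 48.3)/(337 + 27.5) = 1405 × 385.3/364.5 ≈ 1485 Hz.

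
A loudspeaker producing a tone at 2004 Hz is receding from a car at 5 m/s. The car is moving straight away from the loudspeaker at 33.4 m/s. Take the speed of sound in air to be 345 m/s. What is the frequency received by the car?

1784 Hz

Both move, so f' = f · (v − v_o)/(v + v_s).
f' = 2004 × (345 − 33.4)/(345 + 5) = 2004 × 311.6/350 ≈ 1784 Hz.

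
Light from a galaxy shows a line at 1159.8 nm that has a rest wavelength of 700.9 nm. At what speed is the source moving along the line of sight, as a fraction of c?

0.465c

λ'/λ₀ = 1.6547 > 1 (redshift), so the source is receding.
λ'/λ₀ = √((1 + β)/(1 − β)) for a receding source ⇒ β = (r² − 1)/(r² + 1) with r = λ'/λ₀.
β = (2.7381 − 1)/(2.7381 + 1) ≈ 0.465.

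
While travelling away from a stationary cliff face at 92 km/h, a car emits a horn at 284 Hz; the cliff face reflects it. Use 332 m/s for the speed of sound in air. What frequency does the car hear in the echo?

243 Hz

92 km/h = 25.56 m/s.
The cliff face receives the sound from a moving source: f₁ = f₀ · v/(v + v_e) = 284 × 332/357.56 ≈ 264 Hz.
On the return leg the car is a moving observer: f₂ = f₁ · (v − v_e)/v = 264 × 306.44/332 ≈ 243 Hz.
Equivalently f₂ = f₀ · (v − v_e)/(v + v_e).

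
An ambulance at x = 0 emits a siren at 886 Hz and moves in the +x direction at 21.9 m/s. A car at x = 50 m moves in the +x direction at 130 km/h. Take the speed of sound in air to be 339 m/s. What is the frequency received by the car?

846 Hz

130 km/h = 36.11 m/s.
The observer lies on the +x side, so the source is heading toward the observer and the observer is heading away from the source.
General Doppler shift: f' = f · (v − v_o)/(v − v_s).
f' = 886 × (339 − 36.11)/(339 − 21.9) = 886 × 302.89/317.1 ≈ 846 Hz.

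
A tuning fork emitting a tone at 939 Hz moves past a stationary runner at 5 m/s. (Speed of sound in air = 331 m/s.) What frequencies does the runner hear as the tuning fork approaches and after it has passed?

Approaching: f₁ = f · v/(v − v_s) = 939 × 331/326 ≈ 953 Hz.
Receding: f₂ = f · v/(v + v_s) = 939 × 331/336 ≈ 925 Hz.

953 Hz approaching; 925 Hz receding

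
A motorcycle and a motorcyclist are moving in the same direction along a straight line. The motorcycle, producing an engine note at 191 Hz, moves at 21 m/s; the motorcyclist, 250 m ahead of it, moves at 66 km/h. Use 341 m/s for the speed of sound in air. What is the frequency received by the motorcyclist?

66 km/h = 18.33 m/s.
The motorcyclist is ahead, so the motorcycle is moving toward it while the motorcyclist is moving away from the motorcycle.
Both move, so f' = f · (v − v_o)/(v − v_s).
f' = 191 × (341 − 18.33)/(341 − 21) = 191 × 322.67/320 ≈ 193 Hz.

193 Hz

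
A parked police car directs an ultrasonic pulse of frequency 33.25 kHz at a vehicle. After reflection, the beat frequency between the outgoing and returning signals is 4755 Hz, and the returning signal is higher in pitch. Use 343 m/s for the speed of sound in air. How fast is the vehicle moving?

22.9 m/s

Double Doppler shift off a moving reflector: f₂ = f₀ · (v + u)/(v − u) (u > 0 toward emitter).
Returning signal is higher, so f₂ = f₀ + Δf = 33250 + 4755 = 38005 Hz.
Rearranging, u = v · (f₂ − f₀)/(f₂ + f₀) = 343 × 4755/71255 ≈ 22.9 m/s.
So the vehicle is moving at 22.9 m/s toward the emitter.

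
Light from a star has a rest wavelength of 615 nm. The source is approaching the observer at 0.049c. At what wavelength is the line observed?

585.6 nm

Relativistic Doppler for wavelength: λ' = λ₀ · √((1 − β)/(1 + β)).
λ' = 615 × √(0.9510/1.0490) = 615 × 0.95214 ≈ 585.6 nm.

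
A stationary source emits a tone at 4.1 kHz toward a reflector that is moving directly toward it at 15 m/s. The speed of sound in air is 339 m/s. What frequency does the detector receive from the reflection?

The reflector first receives the wave as a moving observer: f₁ = f₀ · (v + u)/v = 4.1 × (339 + 15)/339 ≈ 4.28 kHz.
On reflection it acts as a source moving toward the stationary detector: f₂ = f₁ · v/(v − u) = 4.28 × 339/324 ≈ 4.48 kHz.

4.48 kHz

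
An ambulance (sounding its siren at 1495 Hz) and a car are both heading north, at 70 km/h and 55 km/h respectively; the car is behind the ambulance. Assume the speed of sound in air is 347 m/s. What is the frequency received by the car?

1478 Hz

70 km/h = 19.44 m/s; 55 km/h = 15.28 m/s.
The car is behind, so the ambulance is moving away from it while the car is moving toward the ambulance.
General Doppler shift: f' = f · (v + v_o)/(v + v_s).
f' = 1495 × (347 + 15.28)/(347 + 19.44) = 1495 × 362.28/366.44 ≈ 1478 Hz.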